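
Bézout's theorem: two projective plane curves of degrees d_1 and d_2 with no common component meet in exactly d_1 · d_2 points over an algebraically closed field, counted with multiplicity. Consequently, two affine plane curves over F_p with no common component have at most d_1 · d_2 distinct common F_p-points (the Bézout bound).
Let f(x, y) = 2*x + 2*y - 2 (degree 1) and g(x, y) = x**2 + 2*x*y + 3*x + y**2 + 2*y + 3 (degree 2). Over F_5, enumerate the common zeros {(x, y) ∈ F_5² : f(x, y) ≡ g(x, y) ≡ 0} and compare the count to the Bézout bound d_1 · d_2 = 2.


Common zeros: {(4, 2)}; count = 1; Bézout bound = 2.

deg(f) = 1, deg(g) = 2, so Bézout bound = 2.
Scan x ∈ F_5. For each x, list the y ∈ F_5 with f(x, y) ≡ 0 and those with g(x, y) ≡ 0 (mod 5); the common zeros in that column are the intersection.
  x = 0: f ≡ 0 at y ∈ {1}; g ≡ 0 at y ∈ ∅; common: ∅.
  x = 1: f ≡ 0 at y ∈ {0}; g ≡ 0 at y ∈ ∅; common: ∅.
  x = 2: f ≡ 0 at y ∈ {4}; g ≡ 0 at y ∈ {1, 3}; common: ∅.
  x = 3: f ≡ 0 at y ∈ {3}; g ≡ 0 at y ∈ {1}; common: ∅.
  x = 4: f ≡ 0 at y ∈ {2}; g ≡ 0 at y ∈ {2, 3}; common: {2}.
Collecting: common zeros = {(4, 2)}, so the count is 1.
Comparison with the Bézout bound: 1 ≤ 2 = deg(f)·deg(g), as expected for curves with no common component (the affine F_5-count falls short of the bound because intersections may lie at infinity, over extension fields, or carry multiplicity).


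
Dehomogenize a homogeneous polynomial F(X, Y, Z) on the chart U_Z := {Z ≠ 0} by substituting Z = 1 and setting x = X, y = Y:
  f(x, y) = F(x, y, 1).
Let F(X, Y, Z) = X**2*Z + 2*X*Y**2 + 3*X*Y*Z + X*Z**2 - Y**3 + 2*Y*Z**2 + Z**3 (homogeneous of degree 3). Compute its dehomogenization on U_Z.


f(x, y) = x**2 + 2*x*y**2 + 3*x*y + x - y**3 + 2*y + 1

On U_Z we set Z = 1. Each monomial c·X^i·Y^j·Z^k in F becomes c·x^i·y^j·1^k = c·x^i·y^j.
Substituting Z = 1: F(X, Y, 1) = x**2 + 2*x*y**2 + 3*x*y + x - y**3 + 2*y + 1.
Note: deg(f) ≤ deg(F) = 3; strict inequality happens when F is divisible by Z (lost terms).


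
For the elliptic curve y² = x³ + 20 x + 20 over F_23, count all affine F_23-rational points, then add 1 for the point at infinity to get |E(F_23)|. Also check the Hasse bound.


Affine points = {(1, 8), (1, 15), (4, 7), (4, 16), (8, 5), (8, 18), (9, 3), (9, 20), (10, 1), (10, 22), (13, 4), (13, 19), (14, 10), (14, 13), (17, 11), (17, 12), (18, 5), (18, 18), (20, 5), (20, 18), (21, 8), (21, 15)}; affine count = 22; |E(F_23)| = 23.

Discriminant check: Δ ∝ 4a³ + 27b² = 4·20³ + 27·20² = 4·8000 + 27·400 ≡ 20 (mod 23). Nonzero ⇒ E is nonsingular.
For each x ∈ F_23, compute rhs = x³ + 20·x + 20 mod 23, then count y ∈ F_23 with y² ≡ rhs.
  x = 0: rhs = 20, matching y values: none (0 points).
  x = 1: rhs = 18, matching y values: 8, 15 (2 points).
  x = 2: rhs = 22, matching y values: none (0 points).
  x = 3: rhs = 15, matching y values: none (0 points).
  x = 4: rhs = 3, matching y values: 7, 16 (2 points).
  x = 5: rhs = 15, matching y values: none (0 points).
  x = 6: rhs = 11, matching y values: none (0 points).
  x = 7: rhs = 20, matching y values: none (0 points).
  x = 8: rhs = 2, matching y values: 5, 18 (2 points).
  x = 9: rhs = 9, matching y values: 3, 20 (2 points).
  x = 10: rhs = 1, matching y values: 1, 22 (2 points).
  x = 11: rhs = 7, matching y values: none (0 points).
  x = 12: rhs = 10, matching y values: none (0 points).
  x = 13: rhs = 16, matching y values: 4, 19 (2 points).
  x = 14: rhs = 8, matching y values: 10, 13 (2 points).
  x = 15: rhs = 15, matching y values: none (0 points).
  x = 16: rhs = 20, matching y values: none (0 points).
  x = 17: rhs = 6, matching y values: 11, 12 (2 points).
  x = 18: rhs = 2, matching y values: 5, 18 (2 points).
  x = 19: rhs = 14, matching y values: none (0 points).
  x = 20: rhs = 2, matching y values: 5, 18 (2 points).
  x = 21: rhs = 18, matching y values: 8, 15 (2 points).
  x = 22: rhs = 22, matching y values: none (0 points).
Total affine count: 22.
Full point count |E(F_23)| = 22 + 1 = 23.
Hasse bound: |23 − (23+1)| = |-1| = 1 ≤ 2√23 ≈ 9.5917 ✓.


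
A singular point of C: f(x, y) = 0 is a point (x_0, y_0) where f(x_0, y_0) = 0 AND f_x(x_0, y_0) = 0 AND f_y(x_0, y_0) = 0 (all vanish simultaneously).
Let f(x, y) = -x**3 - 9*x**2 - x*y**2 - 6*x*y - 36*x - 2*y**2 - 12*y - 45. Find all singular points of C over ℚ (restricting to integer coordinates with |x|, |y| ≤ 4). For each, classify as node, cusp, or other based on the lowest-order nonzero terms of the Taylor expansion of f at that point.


Singular points: {(-3, -3)}; classification: cusp.

Compute partial derivatives:
  f_x = -3*x**2 - 18*x - y**2 - 6*y - 36.
  f_y = -2*x*y - 6*x - 4*y - 12.
Scan x_0 ∈ {−4, ..., 4}. For each x_0, f_y(x_0, y) is a polynomial in y; find its integer roots y ∈ {−4, ..., 4}, then test f_x and f at those candidates.
  x = -4: f_y(-4, y) = 4*y + 12; vanishes at y ∈ {-3}. (-4, -3): f_x = -3 ≠ 0.
  x = -3: f_y(-3, y) = 2*y + 6; vanishes at y ∈ {-3}. (-3, -3): f_x = 0, f = 0 — SINGULAR.
  x = -2: f_y(-2, y) = 0; vanishes at y ∈ {-4, -3, -2, -1, 0, 1, 2, 3, 4}. (-2, -4): f_x = -4 ≠ 0; (-2, -3): f_x = -3 ≠ 0; (-2, -2): f_x = -4 ≠ 0; (-2, -1): f_x = -7 ≠ 0; (-2, 0): f_x = -12 ≠ 0; (-2, 1): f_x = -19 ≠ 0; (-2, 2): f_x = -28 ≠ 0; (-2, 3): f_x = -39 ≠ 0; (-2, 4): f_x = -52 ≠ 0.
  x = -1: f_y(-1, y) = -2*y - 6; vanishes at y ∈ {-3}. (-1, -3): f_x = -12 ≠ 0.
  x = 0: f_y(0, y) = -4*y - 12; vanishes at y ∈ {-3}. (0, -3): f_x = -27 ≠ 0.
  x = 1: f_y(1, y) = -6*y - 18; vanishes at y ∈ {-3}. (1, -3): f_x = -48 ≠ 0.
  x = 2: f_y(2, y) = -8*y - 24; vanishes at y ∈ {-3}. (2, -3): f_x = -75 ≠ 0.
  x = 3: f_y(3, y) = -10*y - 30; vanishes at y ∈ {-3}. (3, -3): f_x = -108 ≠ 0.
  x = 4: f_y(4, y) = -12*y - 36; vanishes at y ∈ {-3}. (4, -3): f_x = -147 ≠ 0.
Only singular point on the grid: (-3, -3).
Classify: substitute x = -3 + u, y = -3 + v and expand: f = -u**3 - u*v**2 + v**2.
No constant or linear terms (consistent with a singular point). Quadratic part: v**2. Cubic part: -u**3 - u*v**2.
The quadratic part v**2 is a perfect square, so there is a single (double) tangent line v = 0, i.e. y = -3. Restricting the cubic part to that line (v = 0) leaves -u**3 ≠ 0, so f is not divisible by v and the branch is v² ≈ u**3 to lowest order — this is a cusp.
Classification: cusp.


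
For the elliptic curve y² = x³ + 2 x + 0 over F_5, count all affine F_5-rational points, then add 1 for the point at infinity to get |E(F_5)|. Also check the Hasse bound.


Affine points = {(0, 0)}; affine count = 1; |E(F_5)| = 2.

Discriminant check: Δ ∝ 4a³ + 27b² = 4·2³ + 27·0² = 4·8 + 27·0 ≡ 2 (mod 5). Nonzero ⇒ E is nonsingular.
For each x ∈ F_5, compute rhs = x³ + 2·x + 0 mod 5, then count y ∈ F_5 with y² ≡ rhs.
  x = 0: rhs = 0, matching y values: 0 (1 points).
  x = 1: rhs = 3, matching y values: none (0 points).
  x = 2: rhs = 2, matching y values: none (0 points).
  x = 3: rhs = 3, matching y values: none (0 points).
  x = 4: rhs = 2, matching y values: none (0 points).
Total affine count: 1.
Full point count |E(F_5)| = 1 + 1 = 2.
Hasse bound: |2 − (5+1)| = |-4| = 4 ≤ 2√5 ≈ 4.4721 ✓.


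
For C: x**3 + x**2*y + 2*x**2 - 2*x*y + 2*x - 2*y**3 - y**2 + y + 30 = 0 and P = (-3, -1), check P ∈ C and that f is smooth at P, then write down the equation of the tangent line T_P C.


Tangent line at P: 25*x + 12*y + 87 = 0.

Step 1: f(-3, -1) = 0, so P lies on C.
Step 2: partial derivatives
  f_x(x, y) = 3*x**2 + 2*x*y + 4*x - 2*y + 2, f_y(x, y) = x**2 - 2*x - 6*y**2 - 2*y + 1.
  f_x(P) = 25, f_y(P) = 12 (gradient nonzero, so P is smooth).
Step 3: tangent line at P: 25·(x − -3) + 12·(y − -1) = 0.
Expanding: 25*x + 12*y + 87 = 0.


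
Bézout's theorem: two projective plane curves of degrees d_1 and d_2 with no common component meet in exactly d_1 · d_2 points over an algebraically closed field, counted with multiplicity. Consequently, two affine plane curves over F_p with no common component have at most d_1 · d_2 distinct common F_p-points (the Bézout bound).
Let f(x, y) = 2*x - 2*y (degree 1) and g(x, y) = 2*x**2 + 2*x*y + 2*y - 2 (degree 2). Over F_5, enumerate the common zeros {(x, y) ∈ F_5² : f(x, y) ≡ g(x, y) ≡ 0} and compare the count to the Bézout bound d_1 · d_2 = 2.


Common zeros: {(3, 3), (4, 4)}; count = 2; Bézout bound = 2.

deg(f) = 1, deg(g) = 2, so Bézout bound = 2.
Scan x ∈ F_5. For each x, list the y ∈ F_5 with f(x, y) ≡ 0 and those with g(x, y) ≡ 0 (mod 5); the common zeros in that column are the intersection.
  x = 0: f ≡ 0 at y ∈ {0}; g ≡ 0 at y ∈ {1}; common: ∅.
  x = 1: f ≡ 0 at y ∈ {1}; g ≡ 0 at y ∈ {0}; common: ∅.
  x = 2: f ≡ 0 at y ∈ {2}; g ≡ 0 at y ∈ {4}; common: ∅.
  x = 3: f ≡ 0 at y ∈ {3}; g ≡ 0 at y ∈ {3}; common: {3}.
  x = 4: f ≡ 0 at y ∈ {4}; g ≡ 0 at y ∈ {0, 1, 2, 3, 4}; common: {4}.
Collecting: common zeros = {(3, 3), (4, 4)}, so the count is 2.
Comparison with the Bézout bound: 2 ≤ 2 = deg(f)·deg(g), as expected for curves with no common component (the bound is attained).


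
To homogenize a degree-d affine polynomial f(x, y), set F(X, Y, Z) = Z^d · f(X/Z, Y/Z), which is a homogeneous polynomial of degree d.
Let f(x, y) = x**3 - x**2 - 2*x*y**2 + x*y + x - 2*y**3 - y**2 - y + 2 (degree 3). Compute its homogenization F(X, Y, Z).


F(X, Y, Z) = X**3 - X**2*Z - 2*X*Y**2 + X*Y*Z + X*Z**2 - 2*Y**3 - Y**2*Z - Y*Z**2 + 2*Z**3

deg(f) = 3.
Substitute x = X/Z, y = Y/Z into f, then multiply by Z^3.
  monomial 1·x^3·y^0 ↦ 1·X^3·Y^0·Z^0.
  monomial -1·x^2·y^0 ↦ -1·X^2·Y^0·Z^1.
  monomial -2·x^1·y^2 ↦ -2·X^1·Y^2·Z^0.
  monomial 1·x^1·y^1 ↦ 1·X^1·Y^1·Z^1.
  monomial 1·x^1·y^0 ↦ 1·X^1·Y^0·Z^2.
  monomial -2·x^0·y^3 ↦ -2·X^0·Y^3·Z^0.
  monomial -1·x^0·y^2 ↦ -1·X^0·Y^2·Z^1.
  monomial -1·x^0·y^1 ↦ -1·X^0·Y^1·Z^2.
  monomial 2·x^0·y^0 ↦ 2·X^0·Y^0·Z^3.
Collecting: F(X, Y, Z) = X**3 - X**2*Z - 2*X*Y**2 + X*Y*Z + X*Z**2 - 2*Y**3 - Y**2*Z - Y*Z**2 + 2*Z**3.


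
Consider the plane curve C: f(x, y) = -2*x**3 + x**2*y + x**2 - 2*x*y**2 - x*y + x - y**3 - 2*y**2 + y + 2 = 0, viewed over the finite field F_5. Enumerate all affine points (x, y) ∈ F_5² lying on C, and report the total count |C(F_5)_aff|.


Affine F_5-points: {(0, 1), (0, 3), (0, 4), (1, 2), (2, 3), (3, 0)}; count = 6.

For each of the 25 pairs (x, y) ∈ F_5², evaluate f(x, y) mod 5. Record the zeros.
  x = 0: [0↦2, 1↦0, 2↦3, 3↦0, 4↦0]  zeros at y ∈ {1, 3, 4}
  x = 1: [0↦2, 1↦3, 2↦0, 3↦2, 4↦3]  zeros at y ∈ {2}
  x = 2: [0↦2, 1↦3, 2↦1, 3↦0, 4↦4]  zeros at y ∈ {3}
  x = 3: [0↦0, 1↦3, 2↦4, 3↦2, 4↦1]  zeros at y ∈ {0}
  x = 4: [0↦4, 1↦1, 2↦2, 3↦1, 4↦2]  zeros at y ∈ ∅
Collecting zeros: affine points = {(0, 1), (0, 3), (0, 4), (1, 2), (2, 3), (3, 0)}.
Total count |C(F_5)_aff| = 6.


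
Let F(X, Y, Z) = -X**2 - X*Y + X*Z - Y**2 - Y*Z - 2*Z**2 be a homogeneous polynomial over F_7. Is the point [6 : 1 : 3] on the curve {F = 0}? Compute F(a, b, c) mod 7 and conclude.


F(6,1,3) ≡ 3 (mod 7); P is NOT on the curve.

Evaluate F(6, 1, 3) term-by-term (mod 7).
  -X**2 ↦ -1·36·1·1 = -36
  -X*Y ↦ -1·6·1·1 = -6
  X*Z ↦ 1·6·1·3 = 18
  -Y**2 ↦ -1·1·1·1 = -1
  -Y*Z ↦ -1·1·1·3 = -3
  -2*Z**2 ↦ -2·1·1·9 = -18
Sum: F(6, 1, 3) = (-36) + (-6) + (18) + (-1) + (-3) + (-18) = -46.
Reducing mod 7: -46 ≡ 3 (mod 7).
Since F(a, b, c) ≡ 3 ≠ 0 (mod 7), P does NOT lie on the curve.


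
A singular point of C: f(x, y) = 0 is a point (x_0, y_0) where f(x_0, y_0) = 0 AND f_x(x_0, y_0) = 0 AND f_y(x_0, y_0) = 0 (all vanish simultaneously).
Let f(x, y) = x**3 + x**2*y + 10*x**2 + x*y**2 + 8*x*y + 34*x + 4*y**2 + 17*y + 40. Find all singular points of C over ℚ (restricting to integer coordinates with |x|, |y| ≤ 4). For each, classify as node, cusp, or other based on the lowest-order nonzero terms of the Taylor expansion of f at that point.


Singular points: {(-3, -1)}; classification: cusp.

Compute partial derivatives:
  f_x = 3*x**2 + 2*x*y + 20*x + y**2 + 8*y + 34.
  f_y = x**2 + 2*x*y + 8*x + 8*y + 17.
Scan x_0 ∈ {−4, ..., 4}. For each x_0, f_y(x_0, y) is a polynomial in y; find its integer roots y ∈ {−4, ..., 4}, then test f_x and f at those candidates.
  x = -4: f_y(-4, y) = 1; no integer root y with |y| ≤ 4.
  x = -3: f_y(-3, y) = 2*y + 2; vanishes at y ∈ {-1}. (-3, -1): f_x = 0, f = 0 — SINGULAR.
  x = -2: f_y(-2, y) = 4*y + 5; no integer root y with |y| ≤ 4.
  x = -1: f_y(-1, y) = 6*y + 10; no integer root y with |y| ≤ 4.
  x = 0: f_y(0, y) = 8*y + 17; no integer root y with |y| ≤ 4.
  x = 1: f_y(1, y) = 10*y + 26; no integer root y with |y| ≤ 4.
  x = 2: f_y(2, y) = 12*y + 37; no integer root y with |y| ≤ 4.
  x = 3: f_y(3, y) = 14*y + 50; no integer root y with |y| ≤ 4.
  x = 4: f_y(4, y) = 16*y + 65; no integer root y with |y| ≤ 4.
Only singular point on the grid: (-3, -1).
Classify: substitute x = -3 + u, y = -1 + v and expand: f = u**3 + u**2*v + u*v**2 + v**2.
No constant or linear terms (consistent with a singular point). Quadratic part: v**2. Cubic part: u**3 + u**2*v + u*v**2.
The quadratic part v**2 is a perfect square, so there is a single (double) tangent line v = 0, i.e. y = -1. Restricting the cubic part to that line (v = 0) leaves u**3 ≠ 0, so f is not divisible by v and the branch is v² ≈ -u**3 to lowest order — this is a cusp.
Classification: cusp.


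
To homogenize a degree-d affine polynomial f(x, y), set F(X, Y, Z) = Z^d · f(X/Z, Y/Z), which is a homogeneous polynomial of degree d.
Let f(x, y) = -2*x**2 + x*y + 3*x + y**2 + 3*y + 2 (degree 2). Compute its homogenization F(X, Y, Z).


F(X, Y, Z) = -2*X**2 + X*Y + 3*X*Z + Y**2 + 3*Y*Z + 2*Z**2

deg(f) = 2.
Substitute x = X/Z, y = Y/Z into f, then multiply by Z^2.
  monomial -2·x^2·y^0 ↦ -2·X^2·Y^0·Z^0.
  monomial 1·x^1·y^1 ↦ 1·X^1·Y^1·Z^0.
  monomial 3·x^1·y^0 ↦ 3·X^1·Y^0·Z^1.
  monomial 1·x^0·y^2 ↦ 1·X^0·Y^2·Z^0.
  monomial 3·x^0·y^1 ↦ 3·X^0·Y^1·Z^1.
  monomial 2·x^0·y^0 ↦ 2·X^0·Y^0·Z^2.
Collecting: F(X, Y, Z) = -2*X**2 + X*Y + 3*X*Z + Y**2 + 3*Y*Z + 2*Z**2.


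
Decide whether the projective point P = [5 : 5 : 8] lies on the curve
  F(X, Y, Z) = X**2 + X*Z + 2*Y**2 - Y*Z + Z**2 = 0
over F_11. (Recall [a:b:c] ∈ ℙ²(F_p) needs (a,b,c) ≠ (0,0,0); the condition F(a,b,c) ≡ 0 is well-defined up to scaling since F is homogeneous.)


F(5,5,8) ≡ 7 (mod 11); P is NOT on the curve.

Evaluate F(5, 5, 8) term-by-term (mod 11).
  X**2 ↦ 1·25·1·1 = 25
  X*Z ↦ 1·5·1·8 = 40
  2*Y**2 ↦ 2·1·25·1 = 50
  -Y*Z ↦ -1·1·5·8 = -40
  Z**2 ↦ 1·1·1·64 = 64
Sum: F(5, 5, 8) = (25) + (40) + (50) + (-40) + (64) = 139.
Reducing mod 11: 139 ≡ 7 (mod 11).
Since F(a, b, c) ≡ 7 ≠ 0 (mod 11), P does NOT lie on the curve.


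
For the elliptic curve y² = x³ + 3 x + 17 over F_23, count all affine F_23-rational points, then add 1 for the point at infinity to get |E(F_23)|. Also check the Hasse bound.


Affine points = {(2, 10), (2, 13), (4, 1), (4, 22), (7, 6), (7, 17), (8, 1), (8, 22), (10, 9), (10, 14), (11, 1), (11, 22), (17, 6), (17, 17), (20, 2), (20, 21), (21, 7), (21, 16), (22, 6), (22, 17)}; affine count = 20; |E(F_23)| = 21.

Discriminant check: Δ ∝ 4a³ + 27b² = 4·3³ + 27·17² = 4·27 + 27·289 ≡ 22 (mod 23). Nonzero ⇒ E is nonsingular.
For each x ∈ F_23, compute rhs = x³ + 3·x + 17 mod 23, then count y ∈ F_23 with y² ≡ rhs.
  x = 0: rhs = 17, matching y values: none (0 points).
  x = 1: rhs = 21, matching y values: none (0 points).
  x = 2: rhs = 8, matching y values: 10, 13 (2 points).
  x = 3: rhs = 7, matching y values: none (0 points).
  x = 4: rhs = 1, matching y values: 1, 22 (2 points).
  x = 5: rhs = 19, matching y values: none (0 points).
  x = 6: rhs = 21, matching y values: none (0 points).
  x = 7: rhs = 13, matching y values: 6, 17 (2 points).
  x = 8: rhs = 1, matching y values: 1, 22 (2 points).
  x = 9: rhs = 14, matching y values: none (0 points).
  x = 10: rhs = 12, matching y values: 9, 14 (2 points).
  x = 11: rhs = 1, matching y values: 1, 22 (2 points).
  x = 12: rhs = 10, matching y values: none (0 points).
  x = 13: rhs = 22, matching y values: none (0 points).
  x = 14: rhs = 20, matching y values: none (0 points).
  x = 15: rhs = 10, matching y values: none (0 points).
  x = 16: rhs = 21, matching y values: none (0 points).
  x = 17: rhs = 13, matching y values: 6, 17 (2 points).
  x = 18: rhs = 15, matching y values: none (0 points).
  x = 19: rhs = 10, matching y values: none (0 points).
  x = 20: rhs = 4, matching y values: 2, 21 (2 points).
  x = 21: rhs = 3, matching y values: 7, 16 (2 points).
  x = 22: rhs = 13, matching y values: 6, 17 (2 points).
Total affine count: 20.
Full point count |E(F_23)| = 20 + 1 = 21.
Hasse bound: |21 − (23+1)| = |-3| = 3 ≤ 2√23 ≈ 9.5917 ✓.


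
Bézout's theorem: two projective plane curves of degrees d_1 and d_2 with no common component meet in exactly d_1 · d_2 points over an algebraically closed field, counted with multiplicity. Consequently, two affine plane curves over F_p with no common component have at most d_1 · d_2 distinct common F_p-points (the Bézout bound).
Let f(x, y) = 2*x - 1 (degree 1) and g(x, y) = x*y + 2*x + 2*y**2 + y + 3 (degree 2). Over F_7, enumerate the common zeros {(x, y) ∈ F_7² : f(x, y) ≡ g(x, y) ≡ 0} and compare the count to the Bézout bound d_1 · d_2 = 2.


Common zeros: {(4, 4)}; count = 1; Bézout bound = 2.

deg(f) = 1, deg(g) = 2, so Bézout bound = 2.
Scan x ∈ F_7. For each x, list the y ∈ F_7 with f(x, y) ≡ 0 and those with g(x, y) ≡ 0 (mod 7); the common zeros in that column are the intersection.
  x = 0: f ≡ 0 at y ∈ ∅; g ≡ 0 at y ∈ ∅; common: ∅.
  x = 1: f ≡ 0 at y ∈ ∅; g ≡ 0 at y ∈ ∅; common: ∅.
  x = 2: f ≡ 0 at y ∈ ∅; g ≡ 0 at y ∈ {0, 2}; common: ∅.
  x = 3: f ≡ 0 at y ∈ ∅; g ≡ 0 at y ∈ {6}; common: ∅.
  x = 4: f ≡ 0 at y ∈ {0, 1, 2, 3, 4, 5, 6}; g ≡ 0 at y ∈ {4}; common: {4}.
  x = 5: f ≡ 0 at y ∈ ∅; g ≡ 0 at y ∈ {1, 3}; common: ∅.
  x = 6: f ≡ 0 at y ∈ ∅; g ≡ 0 at y ∈ ∅; common: ∅.
Collecting: common zeros = {(4, 4)}, so the count is 1.
Comparison with the Bézout bound: 1 ≤ 2 = deg(f)·deg(g), as expected for curves with no common component (the affine F_7-count falls short of the bound because intersections may lie at infinity, over extension fields, or carry multiplicity).


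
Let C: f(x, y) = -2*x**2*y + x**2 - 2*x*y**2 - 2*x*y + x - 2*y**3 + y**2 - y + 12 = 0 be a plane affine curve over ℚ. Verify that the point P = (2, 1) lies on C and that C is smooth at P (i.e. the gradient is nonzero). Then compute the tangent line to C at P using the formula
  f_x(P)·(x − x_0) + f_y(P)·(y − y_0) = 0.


Tangent line at P: -7*x - 25*y + 39 = 0.

Step 1: f(2, 1) = 0, so P lies on C.
Step 2: partial derivatives
  f_x(x, y) = -4*x*y + 2*x - 2*y**2 - 2*y + 1, f_y(x, y) = -2*x**2 - 4*x*y - 2*x - 6*y**2 + 2*y - 1.
  f_x(P) = -7, f_y(P) = -25 (gradient nonzero, so P is smooth).
Step 3: tangent line at P: -7·(x − 2) + -25·(y − 1) = 0.
Expanding: -7*x - 25*y + 39 = 0.


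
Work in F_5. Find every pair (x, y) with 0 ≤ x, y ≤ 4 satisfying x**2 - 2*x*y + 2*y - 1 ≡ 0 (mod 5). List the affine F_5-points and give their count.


Affine F_5-points: {(0, 3), (1, 0), (1, 1), (1, 2), (1, 3), (1, 4), (2, 4), (3, 2), (4, 0)}; count = 9.

For each of the 25 pairs (x, y) ∈ F_5², evaluate f(x, y) mod 5. Record the zeros.
  x = 0: [0↦4, 1↦1, 2↦3, 3↦0, 4↦2]  zeros at y ∈ {3}
  x = 1: [0↦0, 1↦0, 2↦0, 3↦0, 4↦0]  zeros at y ∈ {0, 1, 2, 3, 4}
  x = 2: [0↦3, 1↦1, 2↦4, 3↦2, 4↦0]  zeros at y ∈ {4}
  x = 3: [0↦3, 1↦4, 2↦0, 3↦1, 4↦2]  zeros at y ∈ {2}
  x = 4: [0↦0, 1↦4, 2↦3, 3↦2, 4↦1]  zeros at y ∈ {0}
Collecting zeros: affine points = {(0, 3), (1, 0), (1, 1), (1, 2), (1, 3), (1, 4), (2, 4), (3, 2), (4, 0)}.
Total count |C(F_5)_aff| = 9.


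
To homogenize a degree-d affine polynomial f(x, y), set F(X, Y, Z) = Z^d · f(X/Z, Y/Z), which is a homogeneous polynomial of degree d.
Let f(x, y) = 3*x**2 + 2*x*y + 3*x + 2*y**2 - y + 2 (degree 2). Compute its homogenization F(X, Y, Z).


F(X, Y, Z) = 3*X**2 + 2*X*Y + 3*X*Z + 2*Y**2 - Y*Z + 2*Z**2

deg(f) = 2.
Substitute x = X/Z, y = Y/Z into f, then multiply by Z^2.
  monomial 3·x^2·y^0 ↦ 3·X^2·Y^0·Z^0.
  monomial 2·x^1·y^1 ↦ 2·X^1·Y^1·Z^0.
  monomial 3·x^1·y^0 ↦ 3·X^1·Y^0·Z^1.
  monomial 2·x^0·y^2 ↦ 2·X^0·Y^2·Z^0.
  monomial -1·x^0·y^1 ↦ -1·X^0·Y^1·Z^1.
  monomial 2·x^0·y^0 ↦ 2·X^0·Y^0·Z^2.
Collecting: F(X, Y, Z) = 3*X**2 + 2*X*Y + 3*X*Z + 2*Y**2 - Y*Z + 2*Z**2.


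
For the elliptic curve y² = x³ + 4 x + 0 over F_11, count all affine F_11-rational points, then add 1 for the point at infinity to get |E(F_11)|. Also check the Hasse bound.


Affine points = {(0, 0), (1, 4), (1, 7), (2, 4), (2, 7), (4, 5), (4, 6), (6, 3), (6, 8), (8, 4), (8, 7)}; affine count = 11; |E(F_11)| = 12.

Discriminant check: Δ ∝ 4a³ + 27b² = 4·4³ + 27·0² = 4·64 + 27·0 ≡ 3 (mod 11). Nonzero ⇒ E is nonsingular.
For each x ∈ F_11, compute rhs = x³ + 4·x + 0 mod 11, then count y ∈ F_11 with y² ≡ rhs.
  x = 0: rhs = 0, matching y values: 0 (1 points).
  x = 1: rhs = 5, matching y values: 4, 7 (2 points).
  x = 2: rhs = 5, matching y values: 4, 7 (2 points).
  x = 3: rhs = 6, matching y values: none (0 points).
  x = 4: rhs = 3, matching y values: 5, 6 (2 points).
  x = 5: rhs = 2, matching y values: none (0 points).
  x = 6: rhs = 9, matching y values: 3, 8 (2 points).
  x = 7: rhs = 8, matching y values: none (0 points).
  x = 8: rhs = 5, matching y values: 4, 7 (2 points).
  x = 9: rhs = 6, matching y values: none (0 points).
  x = 10: rhs = 6, matching y values: none (0 points).
Total affine count: 11.
Full point count |E(F_11)| = 11 + 1 = 12.
Hasse bound: |12 − (11+1)| = |0| = 0 ≤ 2√11 ≈ 6.6332 ✓.


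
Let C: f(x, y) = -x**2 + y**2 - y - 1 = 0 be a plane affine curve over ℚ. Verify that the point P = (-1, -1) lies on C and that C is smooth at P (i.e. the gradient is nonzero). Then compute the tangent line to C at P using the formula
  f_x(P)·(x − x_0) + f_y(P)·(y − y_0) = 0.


Tangent line at P: 2*x - 3*y - 1 = 0.

Step 1: f(-1, -1) = 0, so P lies on C.
Step 2: partial derivatives
  f_x(x, y) = -2*x, f_y(x, y) = 2*y - 1.
  f_x(P) = 2, f_y(P) = -3 (gradient nonzero, so P is smooth).
Step 3: tangent line at P: 2·(x − -1) + -3·(y − -1) = 0.
Expanding: 2*x - 3*y - 1 = 0.


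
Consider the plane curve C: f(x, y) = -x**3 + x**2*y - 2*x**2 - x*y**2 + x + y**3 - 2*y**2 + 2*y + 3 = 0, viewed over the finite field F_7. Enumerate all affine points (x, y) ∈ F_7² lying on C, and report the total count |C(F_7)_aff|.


Affine F_7-points: {(0, 2), (2, 2), (3, 6), (4, 4), (5, 2), (6, 3)}; count = 6.

For each of the 49 pairs (x, y) ∈ F_7², evaluate f(x, y) mod 7. Record the zeros.
  x = 0: [0↦3, 1↦4, 2↦0, 3↦4, 4↦1, 5↦4, 6↦5]  zeros at y ∈ {2}
  x = 1: [0↦1, 1↦2, 2↦3, 3↦3, 4↦1, 5↦3, 6↦1]  zeros at y ∈ ∅
  x = 2: [0↦3, 1↦6, 2↦0, 3↦5, 4↦6, 5↦2, 6↦6]  zeros at y ∈ {2}
  x = 3: [0↦3, 1↦3, 2↦6, 3↦4, 4↦3, 5↦2, 6↦0]  zeros at y ∈ {6}
  x = 4: [0↦2, 1↦1, 2↦1, 3↦1, 4↦0, 5↦4, 6↦5]  zeros at y ∈ {4}
  x = 5: [0↦1, 1↦1, 2↦0, 3↦4, 4↦5, 5↦2, 6↦1]  zeros at y ∈ {2}
  x = 6: [0↦1, 1↦4, 2↦4, 3↦0, 4↦5, 5↦4, 6↦3]  zeros at y ∈ {3}
Collecting zeros: affine points = {(0, 2), (2, 2), (3, 6), (4, 4), (5, 2), (6, 3)}.
Total count |C(F_7)_aff| = 6.


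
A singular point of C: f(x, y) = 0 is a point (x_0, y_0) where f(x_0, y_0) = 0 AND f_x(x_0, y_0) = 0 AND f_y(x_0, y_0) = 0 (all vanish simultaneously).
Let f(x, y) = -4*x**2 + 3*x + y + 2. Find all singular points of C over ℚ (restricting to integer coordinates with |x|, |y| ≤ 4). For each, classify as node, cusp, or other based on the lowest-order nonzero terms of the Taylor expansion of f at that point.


No singular points in the scanned grid; C is smooth there.

Compute partial derivatives:
  f_x = 3 - 8*x.
  f_y = 1.
f_y = 1 is a nonzero constant, so f_y never vanishes: no point (x, y) can satisfy f = f_x = f_y = 0. In particular no (x, y) ∈ {−4, ..., 4}² is singular; the curve is smooth.


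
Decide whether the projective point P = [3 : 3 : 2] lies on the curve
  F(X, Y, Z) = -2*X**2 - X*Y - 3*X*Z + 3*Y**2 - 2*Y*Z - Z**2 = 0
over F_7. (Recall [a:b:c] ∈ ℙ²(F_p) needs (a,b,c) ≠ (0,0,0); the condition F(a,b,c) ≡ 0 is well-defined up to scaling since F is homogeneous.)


F(3,3,2) ≡ 1 (mod 7); P is NOT on the curve.

Evaluate F(3, 3, 2) term-by-term (mod 7).
  -2*X**2 ↦ -2·9·1·1 = -18
  -X*Y ↦ -1·3·3·1 = -9
  -3*X*Z ↦ -3·3·1·2 = -18
  3*Y**2 ↦ 3·1·9·1 = 27
  -2*Y*Z ↦ -2·1·3·2 = -12
  -Z**2 ↦ -1·1·1·4 = -4
Sum: F(3, 3, 2) = (-18) + (-9) + (-18) + (27) + (-12) + (-4) = -34.
Reducing mod 7: -34 ≡ 1 (mod 7).
Since F(a, b, c) ≡ 1 ≠ 0 (mod 7), P does NOT lie on the curve.


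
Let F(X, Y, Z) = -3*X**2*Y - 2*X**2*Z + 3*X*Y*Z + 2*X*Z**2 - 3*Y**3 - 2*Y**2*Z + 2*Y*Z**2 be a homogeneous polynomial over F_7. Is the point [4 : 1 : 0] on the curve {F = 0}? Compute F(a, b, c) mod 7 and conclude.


F(4,1,0) ≡ 5 (mod 7); P is NOT on the curve.

Evaluate F(4, 1, 0) term-by-term (mod 7).
  -3*X**2*Y ↦ -3·16·1·1 = -48
  -2*X**2*Z ↦ -2·16·1·0 = 0
  3*X*Y*Z ↦ 3·4·1·0 = 0
  2*X*Z**2 ↦ 2·4·1·0 = 0
  -3*Y**3 ↦ -3·1·1·1 = -3
  -2*Y**2*Z ↦ -2·1·1·0 = 0
  2*Y*Z**2 ↦ 2·1·1·0 = 0
Sum: F(4, 1, 0) = (-48) + (0) + (0) + (0) + (-3) + (0) + (0) = -51.
Reducing mod 7: -51 ≡ 5 (mod 7).
Since F(a, b, c) ≡ 5 ≠ 0 (mod 7), P does NOT lie on the curve.


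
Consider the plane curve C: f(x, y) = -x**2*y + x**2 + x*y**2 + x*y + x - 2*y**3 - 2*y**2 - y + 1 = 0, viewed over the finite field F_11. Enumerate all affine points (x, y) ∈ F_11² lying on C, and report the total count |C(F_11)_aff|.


Affine F_11-points: {(0, 9), (4, 8), (5, 1), (8, 2), (8, 4), (8, 8), (10, 2), (10, 4), (10, 9)}; count = 9.

For each of the 121 pairs (x, y) ∈ F_11², evaluate f(x, y) mod 11. Record the zeros.
  x = 0: [0↦1, 1↦7, 2↦8, 3↦3, 4↦2, 5↦4, 6↦8, 7↦2, 8↦7, 9↦0, 10↦2]  zeros at y ∈ {9}
  x = 1: [0↦3, 1↦10, 2↦3, 3↦3, 4↦9, 5↦9, 6↦2, 7↦9, 8↦7, 9↦6, 10↦5]  zeros at y ∈ ∅
  x = 2: [0↦7, 1↦2, 2↦7, 3↦10, 4↦10, 5↦6, 6↦8, 7↦4, 8↦4, 9↦7, 10↦1]  zeros at y ∈ ∅
  x = 3: [0↦2, 1↦5, 2↦9, 3↦2, 4↦5, 5↦6, 6↦4, 7↦9, 8↦9, 9↦3, 10↦1]  zeros at y ∈ ∅
  x = 4: [0↦10, 1↦8, 2↦9, 3↦1, 4↦5, 5↦9, 6↦1, 7↦2, 8↦0, 9↦5, 10↦5]  zeros at y ∈ {8}
  x = 5: [0↦9, 1↦0, 2↦7, 3↦7, 4↦10, 5↦4, 6↦10, 7↦5, 8↦10, 9↦2, 10↦2]  zeros at y ∈ {1}
  x = 6: [0↦10, 1↦3, 2↦3, 3↦9, 4↦9, 5↦2, 6↦9, 7↦7, 8↦6, 9↦5, 10↦3]  zeros at y ∈ ∅
  x = 7: [0↦2, 1↦6, 2↦8, 3↦7, 4↦2, 5↦3, 6↦9, 7↦8, 8↦10, 9↦3, 10↦8]  zeros at y ∈ ∅
  x = 8: [0↦7, 1↦9, 2↦0, 3↦1, 4↦0, 5↦7, 6↦10, 7↦8, 8↦0, 9↦7, 10↦6]  zeros at y ∈ {2, 4, 8}
  x = 9: [0↦3, 1↦1, 2↦1, 3↦2, 4↦3, 5↦3, 6↦1, 7↦7, 8↦9, 9↦6, 10↦8]  zeros at y ∈ ∅
  x = 10: [0↦1, 1↦4, 2↦0, 3↦10, 4↦0, 5↦2, 6↦4, 7↦5, 8↦4, 9↦0, 10↦3]  zeros at y ∈ {2, 4, 9}
Collecting zeros: affine points = {(0, 9), (4, 8), (5, 1), (8, 2), (8, 4), (8, 8), (10, 2), (10, 4), (10, 9)}.
Total count |C(F_11)_aff| = 9.


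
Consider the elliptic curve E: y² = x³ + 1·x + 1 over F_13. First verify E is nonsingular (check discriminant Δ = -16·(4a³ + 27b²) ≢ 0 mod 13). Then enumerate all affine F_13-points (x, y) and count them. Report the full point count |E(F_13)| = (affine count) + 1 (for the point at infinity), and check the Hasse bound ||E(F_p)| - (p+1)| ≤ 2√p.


Affine points = {(0, 1), (0, 12), (1, 4), (1, 9), (4, 2), (4, 11), (5, 1), (5, 12), (7, 0), (8, 1), (8, 12), (10, 6), (10, 7), (11, 2), (11, 11), (12, 5), (12, 8)}; affine count = 17; |E(F_13)| = 18.

Discriminant check: Δ ∝ 4a³ + 27b² = 4·1³ + 27·1² = 4·1 + 27·1 ≡ 5 (mod 13). Nonzero ⇒ E is nonsingular.
For each x ∈ F_13, compute rhs = x³ + 1·x + 1 mod 13, then count y ∈ F_13 with y² ≡ rhs.
  x = 0: rhs = 1, matching y values: 1, 12 (2 points).
  x = 1: rhs = 3, matching y values: 4, 9 (2 points).
  x = 2: rhs = 11, matching y values: none (0 points).
  x = 3: rhs = 5, matching y values: none (0 points).
  x = 4: rhs = 4, matching y values: 2, 11 (2 points).
  x = 5: rhs = 1, matching y values: 1, 12 (2 points).
  x = 6: rhs = 2, matching y values: none (0 points).
  x = 7: rhs = 0, matching y values: 0 (1 points).
  x = 8: rhs = 1, matching y values: 1, 12 (2 points).
  x = 9: rhs = 11, matching y values: none (0 points).
  x = 10: rhs = 10, matching y values: 6, 7 (2 points).
  x = 11: rhs = 4, matching y values: 2, 11 (2 points).
  x = 12: rhs = 12, matching y values: 5, 8 (2 points).
Total affine count: 17.
Full point count |E(F_13)| = 17 + 1 = 18.
Hasse bound: |18 − (13+1)| = |4| = 4 ≤ 2√13 ≈ 7.2111 ✓.


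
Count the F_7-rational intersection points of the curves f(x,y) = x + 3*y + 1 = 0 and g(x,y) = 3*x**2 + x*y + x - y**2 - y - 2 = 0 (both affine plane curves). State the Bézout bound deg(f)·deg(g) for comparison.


Common zeros: {(1, 4), (6, 0)}; count = 2; Bézout bound = 2.

deg(f) = 1, deg(g) = 2, so Bézout bound = 2.
Scan x ∈ F_7. For each x, list the y ∈ F_7 with f(x, y) ≡ 0 and those with g(x, y) ≡ 0 (mod 7); the common zeros in that column are the intersection.
  x = 0: f ≡ 0 at y ∈ {2}; g ≡ 0 at y ∈ {3}; common: ∅.
  x = 1: f ≡ 0 at y ∈ {4}; g ≡ 0 at y ∈ {3, 4}; common: {4}.
  x = 2: f ≡ 0 at y ∈ {6}; g ≡ 0 at y ∈ {4}; common: ∅.
  x = 3: f ≡ 0 at y ∈ {1}; g ≡ 0 at y ∈ {0, 2}; common: ∅.
  x = 4: f ≡ 0 at y ∈ {3}; g ≡ 0 at y ∈ ∅; common: ∅.
  x = 5: f ≡ 0 at y ∈ {5}; g ≡ 0 at y ∈ ∅; common: ∅.
  x = 6: f ≡ 0 at y ∈ {0}; g ≡ 0 at y ∈ {0, 5}; common: {0}.
Collecting: common zeros = {(1, 4), (6, 0)}, so the count is 2.
Comparison with the Bézout bound: 2 ≤ 2 = deg(f)·deg(g), as expected for curves with no common component (the bound is attained).


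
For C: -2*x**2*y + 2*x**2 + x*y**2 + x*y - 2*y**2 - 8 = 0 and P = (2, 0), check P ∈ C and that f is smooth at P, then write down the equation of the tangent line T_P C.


Tangent line at P: 8*x - 6*y - 16 = 0.

Step 1: f(2, 0) = 0, so P lies on C.
Step 2: partial derivatives
  f_x(x, y) = -4*x*y + 4*x + y**2 + y, f_y(x, y) = -2*x**2 + 2*x*y + x - 4*y.
  f_x(P) = 8, f_y(P) = -6 (gradient nonzero, so P is smooth).
Step 3: tangent line at P: 8·(x − 2) + -6·(y − 0) = 0.
Expanding: 8*x - 6*y - 16 = 0.


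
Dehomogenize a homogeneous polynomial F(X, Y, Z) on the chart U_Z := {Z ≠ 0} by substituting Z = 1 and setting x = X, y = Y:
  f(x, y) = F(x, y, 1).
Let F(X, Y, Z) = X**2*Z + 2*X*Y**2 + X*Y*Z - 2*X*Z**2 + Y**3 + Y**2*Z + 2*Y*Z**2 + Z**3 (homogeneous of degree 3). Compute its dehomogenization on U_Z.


f(x, y) = x**2 + 2*x*y**2 + x*y - 2*x + y**3 + y**2 + 2*y + 1

On U_Z we set Z = 1. Each monomial c·X^i·Y^j·Z^k in F becomes c·x^i·y^j·1^k = c·x^i·y^j.
Substituting Z = 1: F(X, Y, 1) = x**2 + 2*x*y**2 + x*y - 2*x + y**3 + y**2 + 2*y + 1.
Note: deg(f) ≤ deg(F) = 3; strict inequality happens when F is divisible by Z (lost terms).


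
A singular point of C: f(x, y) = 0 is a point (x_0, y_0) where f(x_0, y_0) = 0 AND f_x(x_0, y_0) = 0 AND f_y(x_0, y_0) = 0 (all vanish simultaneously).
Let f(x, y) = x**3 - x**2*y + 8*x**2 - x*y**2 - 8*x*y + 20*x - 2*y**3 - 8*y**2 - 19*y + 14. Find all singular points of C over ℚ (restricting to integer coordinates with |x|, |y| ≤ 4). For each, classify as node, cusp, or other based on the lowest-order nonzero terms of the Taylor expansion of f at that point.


Singular points: {(-3, -1)}; classification: cusp.

Compute partial derivatives:
  f_x = 3*x**2 - 2*x*y + 16*x - y**2 - 8*y + 20.
  f_y = -x**2 - 2*x*y - 8*x - 6*y**2 - 16*y - 19.
Scan x_0 ∈ {−4, ..., 4}. For each x_0, f_y(x_0, y) is a polynomial in y; find its integer roots y ∈ {−4, ..., 4}, then test f_x and f at those candidates.
  x = -4: f_y(-4, y) = -6*y**2 - 8*y - 3; no integer root y with |y| ≤ 4.
  x = -3: f_y(-3, y) = -6*y**2 - 10*y - 4; vanishes at y ∈ {-1}. (-3, -1): f_x = 0, f = 0 — SINGULAR.
  x = -2: f_y(-2, y) = -6*y**2 - 12*y - 7; no integer root y with |y| ≤ 4.
  x = -1: f_y(-1, y) = -6*y**2 - 14*y - 12; no integer root y with |y| ≤ 4.
  x = 0: f_y(0, y) = -6*y**2 - 16*y - 19; no integer root y with |y| ≤ 4.
  x = 1: f_y(1, y) = -6*y**2 - 18*y - 28; no integer root y with |y| ≤ 4.
  x = 2: f_y(2, y) = -6*y**2 - 20*y - 39; no integer root y with |y| ≤ 4.
  x = 3: f_y(3, y) = -6*y**2 - 22*y - 52; no integer root y with |y| ≤ 4.
  x = 4: f_y(4, y) = -6*y**2 - 24*y - 67; no integer root y with |y| ≤ 4.
Only singular point on the grid: (-3, -1).
Classify: substitute x = -3 + u, y = -1 + v and expand: f = u**3 - u**2*v - u*v**2 - 2*v**3 + v**2.
No constant or linear terms (consistent with a singular point). Quadratic part: v**2. Cubic part: u**3 - u**2*v - u*v**2 - 2*v**3.
The quadratic part v**2 is a perfect square, so there is a single (double) tangent line v = 0, i.e. y = -1. Restricting the cubic part to that line (v = 0) leaves u**3 ≠ 0, so f is not divisible by v and the branch is v² ≈ -u**3 to lowest order — this is a cusp.
Classification: cusp.


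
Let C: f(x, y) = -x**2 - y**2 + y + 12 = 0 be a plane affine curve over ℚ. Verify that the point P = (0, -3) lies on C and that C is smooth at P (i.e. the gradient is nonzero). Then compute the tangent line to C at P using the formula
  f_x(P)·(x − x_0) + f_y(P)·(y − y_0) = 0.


Tangent line at P: 7*y + 21 = 0.

Step 1: f(0, -3) = 0, so P lies on C.
Step 2: partial derivatives
  f_x(x, y) = -2*x, f_y(x, y) = 1 - 2*y.
  f_x(P) = 0, f_y(P) = 7 (gradient nonzero, so P is smooth).
Step 3: tangent line at P: 0·(x − 0) + 7·(y − -3) = 0.
Expanding: 7*y + 21 = 0.


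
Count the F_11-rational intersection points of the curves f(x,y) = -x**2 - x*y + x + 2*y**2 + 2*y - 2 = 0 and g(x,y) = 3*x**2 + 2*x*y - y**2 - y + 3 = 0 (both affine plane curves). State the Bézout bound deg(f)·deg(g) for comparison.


Common zeros: ∅; count = 0; Bézout bound = 4.

deg(f) = 2, deg(g) = 2, so Bézout bound = 4.
Scan x ∈ F_11. For each x, list the y ∈ F_11 with f(x, y) ≡ 0 and those with g(x, y) ≡ 0 (mod 11); the common zeros in that column are the intersection.
  x = 0: f ≡ 0 at y ∈ {3, 7}; g ≡ 0 at y ∈ ∅; common: ∅.
  x = 1: f ≡ 0 at y ∈ ∅; g ≡ 0 at y ∈ {3, 9}; common: ∅.
  x = 2: f ≡ 0 at y ∈ ∅; g ≡ 0 at y ∈ {4, 10}; common: ∅.
  x = 3: f ≡ 0 at y ∈ ∅; g ≡ 0 at y ∈ ∅; common: ∅.
  x = 4: f ≡ 0 at y ∈ ∅; g ≡ 0 at y ∈ {9}; common: ∅.
  x = 5: f ≡ 0 at y ∈ {0, 7}; g ≡ 0 at y ∈ ∅; common: ∅.
  x = 6: f ≡ 0 at y ∈ ∅; g ≡ 0 at y ∈ {1, 10}; common: ∅.
  x = 7: f ≡ 0 at y ∈ {0, 8}; g ≡ 0 at y ∈ ∅; common: ∅.
  x = 8: f ≡ 0 at y ∈ {6, 8}; g ≡ 0 at y ∈ {1, 3}; common: ∅.
  x = 9: f ≡ 0 at y ∈ {3, 6}; g ≡ 0 at y ∈ ∅; common: ∅.
  x = 10: f ≡ 0 at y ∈ ∅; g ≡ 0 at y ∈ {4}; common: ∅.
Collecting: common zeros = ∅, so the count is 0.
Comparison with the Bézout bound: 0 ≤ 4 = deg(f)·deg(g), as expected for curves with no common component (the affine F_11-count falls short of the bound because intersections may lie at infinity, over extension fields, or carry multiplicity).


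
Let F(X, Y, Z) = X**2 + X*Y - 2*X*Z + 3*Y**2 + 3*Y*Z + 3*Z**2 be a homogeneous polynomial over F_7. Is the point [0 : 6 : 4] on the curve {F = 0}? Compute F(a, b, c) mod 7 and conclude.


F(0,6,4) ≡ 4 (mod 7); P is NOT on the curve.

Evaluate F(0, 6, 4) term-by-term (mod 7).
  X**2 ↦ 1·0·1·1 = 0
  X*Y ↦ 1·0·6·1 = 0
  -2*X*Z ↦ -2·0·1·4 = 0
  3*Y**2 ↦ 3·1·36·1 = 108
  3*Y*Z ↦ 3·1·6·4 = 72
  3*Z**2 ↦ 3·1·1·16 = 48
Sum: F(0, 6, 4) = (0) + (0) + (0) + (108) + (72) + (48) = 228.
Reducing mod 7: 228 ≡ 4 (mod 7).
Since F(a, b, c) ≡ 4 ≠ 0 (mod 7), P does NOT lie on the curve.


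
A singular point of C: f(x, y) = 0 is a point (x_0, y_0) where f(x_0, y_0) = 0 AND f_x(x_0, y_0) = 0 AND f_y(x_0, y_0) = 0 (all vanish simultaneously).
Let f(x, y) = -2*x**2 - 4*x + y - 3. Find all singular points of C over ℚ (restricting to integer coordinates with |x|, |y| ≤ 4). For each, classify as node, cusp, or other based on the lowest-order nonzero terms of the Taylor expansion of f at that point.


No singular points in the scanned grid; C is smooth there.

Compute partial derivatives:
  f_x = -4*x - 4.
  f_y = 1.
f_y = 1 is a nonzero constant, so f_y never vanishes: no point (x, y) can satisfy f = f_x = f_y = 0. In particular no (x, y) ∈ {−4, ..., 4}² is singular; the curve is smooth.


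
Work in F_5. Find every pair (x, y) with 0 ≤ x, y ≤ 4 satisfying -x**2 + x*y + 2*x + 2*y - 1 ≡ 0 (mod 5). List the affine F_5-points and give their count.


Affine F_5-points: {(0, 3), (1, 0), (2, 4), (4, 4)}; count = 4.

For each of the 25 pairs (x, y) ∈ F_5², evaluate f(x, y) mod 5. Record the zeros.
  x = 0: [0↦4, 1↦1, 2↦3, 3↦0, 4↦2]  zeros at y ∈ {3}
  x = 1: [0↦0, 1↦3, 2↦1, 3↦4, 4↦2]  zeros at y ∈ {0}
  x = 2: [0↦4, 1↦3, 2↦2, 3↦1, 4↦0]  zeros at y ∈ {4}
  x = 3: [0↦1, 1↦1, 2↦1, 3↦1, 4↦1]  zeros at y ∈ ∅
  x = 4: [0↦1, 1↦2, 2↦3, 3↦4, 4↦0]  zeros at y ∈ {4}
Collecting zeros: affine points = {(0, 3), (1, 0), (2, 4), (4, 4)}.
Total count |C(F_5)_aff| = 4.


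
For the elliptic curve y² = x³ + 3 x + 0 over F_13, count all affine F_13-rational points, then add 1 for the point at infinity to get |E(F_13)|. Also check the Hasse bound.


Affine points = {(0, 0), (1, 2), (1, 11), (2, 1), (2, 12), (3, 6), (3, 7), (5, 6), (5, 7), (6, 0), (7, 0), (8, 4), (8, 9), (10, 4), (10, 9), (11, 5), (11, 8), (12, 3), (12, 10)}; affine count = 19; |E(F_13)| = 20.

Discriminant check: Δ ∝ 4a³ + 27b² = 4·3³ + 27·0² = 4·27 + 27·0 ≡ 4 (mod 13). Nonzero ⇒ E is nonsingular.
For each x ∈ F_13, compute rhs = x³ + 3·x + 0 mod 13, then count y ∈ F_13 with y² ≡ rhs.
  x = 0: rhs = 0, matching y values: 0 (1 points).
  x = 1: rhs = 4, matching y values: 2, 11 (2 points).
  x = 2: rhs = 1, matching y values: 1, 12 (2 points).
  x = 3: rhs = 10, matching y values: 6, 7 (2 points).
  x = 4: rhs = 11, matching y values: none (0 points).
  x = 5: rhs = 10, matching y values: 6, 7 (2 points).
  x = 6: rhs = 0, matching y values: 0 (1 points).
  x = 7: rhs = 0, matching y values: 0 (1 points).
  x = 8: rhs = 3, matching y values: 4, 9 (2 points).
  x = 9: rhs = 2, matching y values: none (0 points).
  x = 10: rhs = 3, matching y values: 4, 9 (2 points).
  x = 11: rhs = 12, matching y values: 5, 8 (2 points).
  x = 12: rhs = 9, matching y values: 3, 10 (2 points).
Total affine count: 19.
Full point count |E(F_13)| = 19 + 1 = 20.
Hasse bound: |20 − (13+1)| = |6| = 6 ≤ 2√13 ≈ 7.2111 ✓.


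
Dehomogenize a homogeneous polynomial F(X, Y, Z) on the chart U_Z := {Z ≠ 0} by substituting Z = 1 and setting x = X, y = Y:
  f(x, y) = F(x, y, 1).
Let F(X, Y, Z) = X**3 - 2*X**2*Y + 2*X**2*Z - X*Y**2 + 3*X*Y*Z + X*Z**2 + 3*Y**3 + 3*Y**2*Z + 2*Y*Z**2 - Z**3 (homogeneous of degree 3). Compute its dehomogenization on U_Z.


f(x, y) = x**3 - 2*x**2*y + 2*x**2 - x*y**2 + 3*x*y + x + 3*y**3 + 3*y**2 + 2*y - 1

On U_Z we set Z = 1. Each monomial c·X^i·Y^j·Z^k in F becomes c·x^i·y^j·1^k = c·x^i·y^j.
Substituting Z = 1: F(X, Y, 1) = x**3 - 2*x**2*y + 2*x**2 - x*y**2 + 3*x*y + x + 3*y**3 + 3*y**2 + 2*y - 1.
Note: deg(f) ≤ deg(F) = 3; strict inequality happens when F is divisible by Z (lost terms).


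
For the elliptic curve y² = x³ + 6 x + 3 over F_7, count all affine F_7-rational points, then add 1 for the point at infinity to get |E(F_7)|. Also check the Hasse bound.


Affine points = {(2, 3), (2, 4), (4, 0), (5, 2), (5, 5)}; affine count = 5; |E(F_7)| = 6.

Discriminant check: Δ ∝ 4a³ + 27b² = 4·6³ + 27·3² = 4·216 + 27·9 ≡ 1 (mod 7). Nonzero ⇒ E is nonsingular.
For each x ∈ F_7, compute rhs = x³ + 6·x + 3 mod 7, then count y ∈ F_7 with y² ≡ rhs.
  x = 0: rhs = 3, matching y values: none (0 points).
  x = 1: rhs = 3, matching y values: none (0 points).
  x = 2: rhs = 2, matching y values: 3, 4 (2 points).
  x = 3: rhs = 6, matching y values: none (0 points).
  x = 4: rhs = 0, matching y values: 0 (1 points).
  x = 5: rhs = 4, matching y values: 2, 5 (2 points).
  x = 6: rhs = 3, matching y values: none (0 points).
Total affine count: 5.
Full point count |E(F_7)| = 5 + 1 = 6.
Hasse bound: |6 − (7+1)| = |-2| = 2 ≤ 2√7 ≈ 5.2915 ✓.
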